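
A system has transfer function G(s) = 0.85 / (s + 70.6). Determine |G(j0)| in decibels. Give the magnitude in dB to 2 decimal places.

G(0) = 0.85 / 70.6 = 0.01204
20 log₁₀(0.01204) = -38.388 dB

-38.39 dB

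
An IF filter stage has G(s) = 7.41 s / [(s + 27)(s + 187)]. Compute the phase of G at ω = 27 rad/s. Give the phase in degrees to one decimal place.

36.8°

∠(j27) = 90.00°
∠(j27 + 27) = arctan(27/27) = 45.00°
∠(j27 + 187) = arctan(27/187) = 8.22°
∠G(j27) = 90.00° − (45.00° + 8.22°) = 36.78°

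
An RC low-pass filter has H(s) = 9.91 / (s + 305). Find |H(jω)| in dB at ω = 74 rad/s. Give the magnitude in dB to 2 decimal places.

|j74 + 305| = √(74² + 305²) = 313.8
|H(j74)| = 9.91 / 313.8 = 0.031576
20 log₁₀(0.031576) = -30.013 dB

-30.01 dB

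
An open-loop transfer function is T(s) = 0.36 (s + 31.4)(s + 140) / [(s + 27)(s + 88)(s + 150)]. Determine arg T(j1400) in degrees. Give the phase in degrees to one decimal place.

-86.2°

∠(j1400 + 31.4) = arctan(1400/31.4) = 88.72°
∠(j1400 + 140) = arctan(1400/140) = 84.29°
∠(j1400 + 27) = arctan(1400/27) = 88.90°
∠(j1400 + 88) = arctan(1400/88) = 86.40°
∠(j1400 + 150) = arctan(1400/150) = 83.88°
∠T(j1400) = 88.72° + 84.29° − (88.90° + 86.40° + 83.88°) = -86.18°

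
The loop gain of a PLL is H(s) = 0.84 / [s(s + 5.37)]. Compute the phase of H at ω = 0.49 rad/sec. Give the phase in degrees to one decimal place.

∠(j0.49 + 5.37) = arctan(0.49/5.37) = 5.21°
∠(j0.49) = 90.00°
∠H(j0.49) = − (5.21° + 90.00°) = -95.21°

-95.2 deg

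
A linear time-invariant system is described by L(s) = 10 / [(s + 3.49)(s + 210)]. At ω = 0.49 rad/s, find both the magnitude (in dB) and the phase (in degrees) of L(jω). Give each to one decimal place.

|L| = -37.4 dB, ∠L = -8.1°

|j0.49 + 3.49| = √(0.49² + 3.49²) = 3.524
|j0.49 + 210| = √(0.49² + 210²) = 210
|L(j0.49)| = 10 / (3.524 × 210) = 0.013512
20 log₁₀(0.013512) = -37.39 dB
∠(j0.49 + 3.49) = arctan(0.49/3.49) = 7.99°
∠(j0.49 + 210) = arctan(0.49/210) = 0.13°
∠L(j0.49) = − (7.99° + 0.13°) = -8.13°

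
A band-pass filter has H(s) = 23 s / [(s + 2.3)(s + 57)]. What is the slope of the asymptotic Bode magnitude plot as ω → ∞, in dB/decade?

-20 dB/decade

With 1 zero and 2 poles, the high-frequency asymptotic slope is 20 × (1 − 2) = -20 dB/decade.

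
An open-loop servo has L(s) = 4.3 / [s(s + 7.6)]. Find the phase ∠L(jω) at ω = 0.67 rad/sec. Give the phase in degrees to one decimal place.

-95.0°

∠(j0.67 + 7.6) = arctan(0.67/7.6) = 5.04°
∠(j0.67) = 90.00°
∠L(j0.67) = − (5.04° + 90.00°) = -95.04°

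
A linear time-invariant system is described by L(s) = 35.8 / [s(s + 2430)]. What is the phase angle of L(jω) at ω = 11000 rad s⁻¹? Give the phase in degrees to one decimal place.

-167.5°

∠(j11000 + 2430) = arctan(11000/2430) = 77.54°
∠(j11000) = 90.00°
∠L(j11000) = − (77.54° + 90.00°) = -167.54°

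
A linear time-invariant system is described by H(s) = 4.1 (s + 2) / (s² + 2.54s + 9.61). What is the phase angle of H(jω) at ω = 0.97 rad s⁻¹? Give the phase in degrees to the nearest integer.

10°

∠(j0.97 + 2) = arctan(0.97/2) = 25.87°
∠[(j0.97)² + 2.54(j0.97) + 9.61] = ∠[8.6691 + j2.4638] = 15.87°
∠H(j0.97) = 25.87° − 15.87° = 10.01°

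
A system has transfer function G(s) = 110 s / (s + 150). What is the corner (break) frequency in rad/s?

150 rad/s

The single real pole at s = −150 gives a corner at ω = 150 rad/s.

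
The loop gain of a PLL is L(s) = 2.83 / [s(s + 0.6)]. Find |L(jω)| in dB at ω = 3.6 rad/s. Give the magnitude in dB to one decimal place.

-13.3 dB

|j3.6 + 0.6| = √(3.6² + 0.6²) = 3.65
|j3.6| = 3.6
|L(j3.6)| = 2.83 / (3.65 × 3.6) = 0.21539
20 log₁₀(0.21539) = -13.34 dB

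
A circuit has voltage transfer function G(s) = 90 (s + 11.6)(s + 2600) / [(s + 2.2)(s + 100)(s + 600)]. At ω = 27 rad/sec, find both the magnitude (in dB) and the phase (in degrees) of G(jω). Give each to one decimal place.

|j27 + 11.6| = √(27² + 11.6²) = 29.39
|j27 + 2600| = √(27² + 2600²) = 2600
|j27 + 2.2| = √(27² + 2.2²) = 27.09
|j27 + 100| = √(27² + 100²) = 103.6
|j27 + 600| = √(27² + 600²) = 600.6
|G(j27)| = 90 × 29.39 × 2600 / (27.09 × 103.6 × 600.6) = 4.0805
20 log₁₀(4.0805) = 12.21 dB
∠(j27 + 11.6) = arctan(27/11.6) = 66.75°
∠(j27 + 2600) = arctan(27/2600) = 0.59°
∠(j27 + 2.2) = arctan(27/2.2) = 85.34°
∠(j27 + 100) = arctan(27/100) = 15.11°
∠(j27 + 600) = arctan(27/600) = 2.58°
∠G(j27) = 66.75° + 0.59° − (85.34° + 15.11° + 2.58°) = -35.68°

|G| = 12.2 dB, ∠G = -35.7°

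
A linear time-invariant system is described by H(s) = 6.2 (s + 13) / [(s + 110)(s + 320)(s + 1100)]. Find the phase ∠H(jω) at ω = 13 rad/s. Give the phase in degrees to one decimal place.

35.3°

∠(j13 + 13) = arctan(13/13) = 45.00°
∠(j13 + 110) = arctan(13/110) = 6.74°
∠(j13 + 320) = arctan(13/320) = 2.33°
∠(j13 + 1100) = arctan(13/1100) = 0.68°
∠H(j13) = 45.00° − (6.74° + 2.33° + 0.68°) = 35.26°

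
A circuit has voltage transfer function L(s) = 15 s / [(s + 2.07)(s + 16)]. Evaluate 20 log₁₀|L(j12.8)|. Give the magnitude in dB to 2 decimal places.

-2.82 dB

|j12.8| = 12.8
|j12.8 + 2.07| = √(12.8² + 2.07²) = 12.97
|j12.8 + 16| = √(12.8² + 16²) = 20.49
|L(j12.8)| = 15 × 12.8 / (12.97 × 20.49) = 0.72268
20 log₁₀(0.72268) = -2.821 dB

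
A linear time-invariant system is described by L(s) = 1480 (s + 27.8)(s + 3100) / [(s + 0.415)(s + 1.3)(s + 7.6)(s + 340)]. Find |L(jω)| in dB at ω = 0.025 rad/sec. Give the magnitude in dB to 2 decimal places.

99.21 dB

|j0.025 + 27.8| = √(0.025² + 27.8²) = 27.8
|j0.025 + 3100| = √(0.025² + 3100²) = 3100
|j0.025 + 0.415| = √(0.025² + 0.415²) = 0.4158
|j0.025 + 1.3| = √(0.025² + 1.3²) = 1.3
|j0.025 + 7.6| = √(0.025² + 7.6²) = 7.6
|j0.025 + 340| = √(0.025² + 340²) = 340
|L(j0.025)| = 1480 × 27.8 × 3100 / (0.4158 × 1.3 × 7.6 × 340) = 91309
20 log₁₀(91309) = 99.210 dB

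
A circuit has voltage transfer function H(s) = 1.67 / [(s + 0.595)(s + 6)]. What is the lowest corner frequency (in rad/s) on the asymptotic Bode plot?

0.595 rad/s

Break frequencies occur at each pole and zero magnitude: 0.595 rad/s, 6 rad/s.
The lowest is 0.595 rad/s.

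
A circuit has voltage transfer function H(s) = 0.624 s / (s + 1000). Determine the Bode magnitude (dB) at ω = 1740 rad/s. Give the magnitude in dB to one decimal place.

-5.3 dB

|j1740| = 1740
|j1740 + 1000| = √(1740² + 1000²) = 2007
|H(j1740)| = 0.624 × 1740 / 2007 = 0.54102
20 log₁₀(0.54102) = -5.34 dB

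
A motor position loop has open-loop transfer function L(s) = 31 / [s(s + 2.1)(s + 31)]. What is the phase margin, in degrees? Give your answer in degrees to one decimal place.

76.7°

Gain crossover: |L(jω)| = 1 at ω ≈ 0.465 rad/s.
∠L(j0.465) = −90° − arctan(0.465/2.1) − arctan(0.465/31) ≈ -103.34°
PM = 180° + (-103.34°) = 76.66°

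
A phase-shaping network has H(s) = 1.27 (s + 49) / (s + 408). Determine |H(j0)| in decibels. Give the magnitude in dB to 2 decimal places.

-16.33 dB

H(0) = 1.27 × 49 / 408 = 0.15252
20 log₁₀(0.15252) = -16.333 dB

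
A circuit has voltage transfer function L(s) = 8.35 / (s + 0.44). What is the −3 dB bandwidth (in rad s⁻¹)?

0.44 rad s⁻¹

For a single-pole low-pass, the −3 dB point is at the pole: ω = 0.44 rad s⁻¹.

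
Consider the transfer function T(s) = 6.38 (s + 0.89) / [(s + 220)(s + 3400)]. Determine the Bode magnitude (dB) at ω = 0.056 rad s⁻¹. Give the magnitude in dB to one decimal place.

-102.4 dB

|j0.056 + 0.89| = √(0.056² + 0.89²) = 0.8918
|j0.056 + 220| = √(0.056² + 220²) = 220
|j0.056 + 3400| = √(0.056² + 3400²) = 3400
|T(j0.056)| = 6.38 × 0.8918 / (220 × 3400) = 7.6062e-06
20 log₁₀(7.6062e-06) = -102.38 dB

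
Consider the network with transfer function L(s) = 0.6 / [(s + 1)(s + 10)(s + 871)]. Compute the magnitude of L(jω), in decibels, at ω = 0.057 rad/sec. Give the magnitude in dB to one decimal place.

-83.3 dB

|j0.057 + 1| = √(0.057² + 1²) = 1.002
|j0.057 + 10| = √(0.057² + 10²) = 10
|j0.057 + 871| = √(0.057² + 871²) = 871
|L(j0.057)| = 0.6 / (1.002 × 10 × 871) = 6.8774e-05
20 log₁₀(6.8774e-05) = -83.25 dB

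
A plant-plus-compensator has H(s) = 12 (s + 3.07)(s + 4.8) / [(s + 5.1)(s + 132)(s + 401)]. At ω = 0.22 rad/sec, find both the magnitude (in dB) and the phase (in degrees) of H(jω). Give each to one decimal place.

|j0.22 + 3.07| = √(0.22² + 3.07²) = 3.078
|j0.22 + 4.8| = √(0.22² + 4.8²) = 4.805
|j0.22 + 5.1| = √(0.22² + 5.1²) = 5.105
|j0.22 + 132| = √(0.22² + 132²) = 132
|j0.22 + 401| = √(0.22² + 401²) = 401
|H(j0.22)| = 12 × 3.078 × 4.805 / (5.105 × 132 × 401) = 0.0006568
20 log₁₀(0.0006568) = -63.65 dB
∠(j0.22 + 3.07) = arctan(0.22/3.07) = 4.10°
∠(j0.22 + 4.8) = arctan(0.22/4.8) = 2.62°
∠(j0.22 + 5.1) = arctan(0.22/5.1) = 2.47°
∠(j0.22 + 132) = arctan(0.22/132) = 0.10°
∠(j0.22 + 401) = arctan(0.22/401) = 0.03°
∠H(j0.22) = 4.10° + 2.62° − (2.47° + 0.10° + 0.03°) = 4.13°

|H| = -63.7 dB, ∠H = 4.1°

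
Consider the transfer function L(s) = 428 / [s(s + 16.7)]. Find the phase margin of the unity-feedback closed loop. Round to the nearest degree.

43°

Gain crossover: |L(jω)| = 1 at ω ≈ 17.6 rad/s.
∠L(j17.6) = −90° − arctan(17.6/16.7) ≈ -136.55°
PM = 180° + (-136.55°) = 43.45°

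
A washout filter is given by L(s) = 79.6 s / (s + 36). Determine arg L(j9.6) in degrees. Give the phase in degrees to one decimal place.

∠(j9.6) = 90.00°
∠(j9.6 + 36) = arctan(9.6/36) = 14.93°
∠L(j9.6) = 90.00° − 14.93° = 75.07°

75.1 deg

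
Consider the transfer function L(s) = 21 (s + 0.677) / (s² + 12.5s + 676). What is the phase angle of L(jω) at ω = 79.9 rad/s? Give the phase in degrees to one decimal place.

-80.6 deg

∠(j79.9 + 0.677) = arctan(79.9/0.677) = 89.51°
∠[(j79.9)² + 12.5(j79.9) + 676] = ∠[-5708 + j998.75] = 170.08°
∠L(j79.9) = 89.51° − 170.08° = -80.56°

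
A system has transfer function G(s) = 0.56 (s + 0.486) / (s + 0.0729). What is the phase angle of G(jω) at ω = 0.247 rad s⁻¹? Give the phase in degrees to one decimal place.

∠(j0.247 + 0.486) = arctan(0.247/0.486) = 26.94°
∠(j0.247 + 0.0729) = arctan(0.247/0.0729) = 73.56°
∠G(j0.247) = 26.94° − 73.56° = -46.62°

-46.6 deg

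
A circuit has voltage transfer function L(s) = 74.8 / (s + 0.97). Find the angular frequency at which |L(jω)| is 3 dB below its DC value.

For a single-pole low-pass, the −3 dB point is at the pole: ω = 0.97 rad/sec.

0.97 rad/sec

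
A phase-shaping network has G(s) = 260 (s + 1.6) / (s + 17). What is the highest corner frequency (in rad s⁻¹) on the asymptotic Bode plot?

17 rad s⁻¹

Break frequencies occur at each pole and zero magnitude: 1.6 rad s⁻¹, 17 rad s⁻¹.
The highest is 17 rad s⁻¹.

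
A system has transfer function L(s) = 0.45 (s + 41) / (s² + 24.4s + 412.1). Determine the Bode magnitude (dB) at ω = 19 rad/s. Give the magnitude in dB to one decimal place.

-27.2 dB

|j19 + 41| = √(19² + 41²) = 45.19
|(j19)² + 24.4(j19) + 412.1| = |51.1 + j463.6| = 466.4
|L(j19)| = 0.45 × 45.19 / 466.4 = 0.043599
20 log₁₀(0.043599) = -27.21 dB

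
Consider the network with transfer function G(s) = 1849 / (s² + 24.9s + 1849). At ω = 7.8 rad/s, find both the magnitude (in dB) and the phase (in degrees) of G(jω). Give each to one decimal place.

|(j7.8)² + 24.9(j7.8) + 1849| = |1788.2 + j194.22| = 1799
|G(j7.8)| = 1849 / 1799 = 1.028
20 log₁₀(1.028) = 0.24 dB
∠[(j7.8)² + 24.9(j7.8) + 1849] = ∠[1788.2 + j194.22] = 6.20°
∠G(j7.8) = −6.20° = -6.20°

|G| = 0.2 dB, ∠G = -6.2°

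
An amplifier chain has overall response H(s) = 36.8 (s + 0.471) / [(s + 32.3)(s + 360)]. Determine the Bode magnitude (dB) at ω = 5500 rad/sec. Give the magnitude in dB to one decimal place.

|j5500 + 0.471| = √(5500² + 0.471²) = 5500
|j5500 + 32.3| = √(5500² + 32.3²) = 5500
|j5500 + 360| = √(5500² + 360²) = 5512
|H(j5500)| = 36.8 × 5500 / (5500 × 5512) = 0.0066765
20 log₁₀(0.0066765) = -43.51 dB

-43.5 dB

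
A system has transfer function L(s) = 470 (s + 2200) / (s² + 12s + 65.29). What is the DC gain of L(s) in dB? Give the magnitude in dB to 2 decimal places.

L(0) = 470 × 2200 / 65.29 = 15837
20 log₁₀(15837) = 83.993 dB

83.99 dB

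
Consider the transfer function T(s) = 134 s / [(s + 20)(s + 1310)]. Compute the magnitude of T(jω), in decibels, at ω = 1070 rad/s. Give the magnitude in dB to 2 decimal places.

|j1070| = 1070
|j1070 + 20| = √(1070² + 20²) = 1070
|j1070 + 1310| = √(1070² + 1310²) = 1691
|T(j1070)| = 134 × 1070 / (1070 × 1691) = 0.079208
20 log₁₀(0.079208) = -22.025 dB

-22.02 dB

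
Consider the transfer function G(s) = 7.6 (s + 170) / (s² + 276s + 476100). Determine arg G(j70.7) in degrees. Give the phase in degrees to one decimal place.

20.2°

∠(j70.7 + 170) = arctan(70.7/170) = 22.58°
∠[(j70.7)² + 276(j70.7) + 476100] = ∠[4.711e+05 + j19513] = 2.37°
∠G(j70.7) = 22.58° − 2.37° = 20.21°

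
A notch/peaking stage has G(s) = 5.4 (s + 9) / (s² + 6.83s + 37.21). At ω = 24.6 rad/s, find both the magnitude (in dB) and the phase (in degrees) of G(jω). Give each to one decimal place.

|j24.6 + 9| = √(24.6² + 9²) = 26.19
|(j24.6)² + 6.83(j24.6) + 37.21| = |-567.95 + j168.02| = 592.3
|G(j24.6)| = 5.4 × 26.19 / 592.3 = 0.23882
20 log₁₀(0.23882) = -12.44 dB
∠(j24.6 + 9) = arctan(24.6/9) = 69.90°
∠[(j24.6)² + 6.83(j24.6) + 37.21] = ∠[-567.95 + j168.02] = 163.52°
∠G(j24.6) = 69.90° − 163.52° = -93.62°

|G| = -12.4 dB, ∠G = -93.6°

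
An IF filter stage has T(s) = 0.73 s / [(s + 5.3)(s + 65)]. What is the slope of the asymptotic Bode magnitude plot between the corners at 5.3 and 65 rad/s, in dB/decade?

In this band the factors already past their corner are: 1 differentiator zero, pole at 5.3; net slope = 0 dB/decade.

0 dB/decade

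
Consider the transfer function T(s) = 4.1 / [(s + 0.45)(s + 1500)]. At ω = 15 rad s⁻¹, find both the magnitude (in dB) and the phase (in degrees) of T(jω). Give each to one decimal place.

|j15 + 0.45| = √(15² + 0.45²) = 15.01
|j15 + 1500| = √(15² + 1500²) = 1500
|T(j15)| = 4.1 / (15.01 × 1500) = 0.00018213
20 log₁₀(0.00018213) = -74.79 dB
∠(j15 + 0.45) = arctan(15/0.45) = 88.28°
∠(j15 + 1500) = arctan(15/1500) = 0.57°
∠T(j15) = − (88.28° + 0.57°) = -88.85°

|T| = -74.8 dB, ∠T = -88.9 deg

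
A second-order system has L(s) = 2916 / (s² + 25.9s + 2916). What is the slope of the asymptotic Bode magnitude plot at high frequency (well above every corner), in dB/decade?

-40 dB/decade

With 0 zeros and 2 poles, the high-frequency asymptotic slope is 20 × (0 − 2) = -40 dB/decade.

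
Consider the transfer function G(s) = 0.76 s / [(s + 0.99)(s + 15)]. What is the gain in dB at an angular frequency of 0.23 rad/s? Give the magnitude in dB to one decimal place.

|j0.23| = 0.23
|j0.23 + 0.99| = √(0.23² + 0.99²) = 1.016
|j0.23 + 15| = √(0.23² + 15²) = 15
|G(j0.23)| = 0.76 × 0.23 / (1.016 × 15) = 0.011464
20 log₁₀(0.011464) = -38.81 dB

-38.8 dB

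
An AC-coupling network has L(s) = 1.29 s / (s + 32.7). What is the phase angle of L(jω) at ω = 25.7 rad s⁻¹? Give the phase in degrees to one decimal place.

51.8°

∠(j25.7) = 90.00°
∠(j25.7 + 32.7) = arctan(25.7/32.7) = 38.16°
∠L(j25.7) = 90.00° − 38.16° = 51.84°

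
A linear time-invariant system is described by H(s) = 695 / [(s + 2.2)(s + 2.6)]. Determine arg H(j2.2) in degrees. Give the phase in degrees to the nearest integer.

-85 deg

∠(j2.2 + 2.2) = arctan(2.2/2.2) = 45.00°
∠(j2.2 + 2.6) = arctan(2.2/2.6) = 40.24°
∠H(j2.2) = − (45.00° + 40.24°) = -85.24°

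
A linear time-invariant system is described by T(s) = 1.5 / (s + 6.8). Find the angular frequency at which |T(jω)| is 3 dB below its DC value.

For a single-pole low-pass, the −3 dB point is at the pole: ω = 6.8 rad/s.

6.8 rad/s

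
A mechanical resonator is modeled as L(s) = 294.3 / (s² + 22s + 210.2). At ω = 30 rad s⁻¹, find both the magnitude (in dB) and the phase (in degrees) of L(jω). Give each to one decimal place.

|(j30)² + 22(j30) + 210.2| = |-689.8 + j660| = 954.7
|L(j30)| = 294.3 / 954.7 = 0.30827
20 log₁₀(0.30827) = -10.22 dB
∠[(j30)² + 22(j30) + 210.2] = ∠[-689.8 + j660] = 136.26°
∠L(j30) = −136.26° = -136.26°

|L| = -10.2 dB, ∠L = -136.3°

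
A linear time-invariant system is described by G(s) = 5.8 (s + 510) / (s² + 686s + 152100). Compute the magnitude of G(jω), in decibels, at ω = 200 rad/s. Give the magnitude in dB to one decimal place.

-34.9 dB

|j200 + 510| = √(200² + 510²) = 547.8
|(j200)² + 686(j200) + 152100| = |1.121e+05 + j1.372e+05| = 1.772e+05
|G(j200)| = 5.8 × 547.8 / 1.772e+05 = 0.017933
20 log₁₀(0.017933) = -34.93 dB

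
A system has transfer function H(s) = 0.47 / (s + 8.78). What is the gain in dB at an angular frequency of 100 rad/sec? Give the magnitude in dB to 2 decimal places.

|j100 + 8.78| = √(100² + 8.78²) = 100.4
|H(j100)| = 0.47 / 100.4 = 0.004682
20 log₁₀(0.004682) = -46.591 dB

-46.59 dB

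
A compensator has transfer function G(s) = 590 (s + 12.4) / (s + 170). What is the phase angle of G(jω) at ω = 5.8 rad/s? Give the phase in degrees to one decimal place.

∠(j5.8 + 12.4) = arctan(5.8/12.4) = 25.07°
∠(j5.8 + 170) = arctan(5.8/170) = 1.95°
∠G(j5.8) = 25.07° − 1.95° = 23.11°

23.1°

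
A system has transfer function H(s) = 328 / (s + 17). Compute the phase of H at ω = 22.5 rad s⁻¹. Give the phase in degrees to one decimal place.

∠(j22.5 + 17) = arctan(22.5/17) = 52.93°
∠H(j22.5) = −52.93° = -52.93°

-52.9°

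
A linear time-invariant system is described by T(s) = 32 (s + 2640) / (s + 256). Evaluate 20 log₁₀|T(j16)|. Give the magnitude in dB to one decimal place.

|j16 + 2640| = √(16² + 2640²) = 2640
|j16 + 256| = √(16² + 256²) = 256.5
|T(j16)| = 32 × 2640 / 256.5 = 329.36
20 log₁₀(329.36) = 50.35 dB

50.4 dB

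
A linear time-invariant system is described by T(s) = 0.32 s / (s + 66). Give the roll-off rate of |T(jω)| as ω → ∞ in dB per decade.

0 dB/decade

With 1 zero and 1 pole, the high-frequency asymptotic slope is 20 × (1 − 1) = 0 dB/decade.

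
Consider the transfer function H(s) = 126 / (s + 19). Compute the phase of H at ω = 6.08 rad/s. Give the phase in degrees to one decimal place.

∠(j6.08 + 19) = arctan(6.08/19) = 17.74°
∠H(j6.08) = −17.74° = -17.74°

-17.7 deg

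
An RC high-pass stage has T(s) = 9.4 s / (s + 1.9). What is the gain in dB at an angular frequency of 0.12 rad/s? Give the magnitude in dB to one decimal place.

-4.5 dB

|j0.12| = 0.12
|j0.12 + 1.9| = √(0.12² + 1.9²) = 1.904
|T(j0.12)| = 9.4 × 0.12 / 1.904 = 0.5925
20 log₁₀(0.5925) = -4.55 dB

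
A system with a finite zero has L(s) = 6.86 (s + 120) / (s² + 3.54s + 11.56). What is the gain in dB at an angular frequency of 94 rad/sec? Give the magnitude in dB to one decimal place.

-18.5 dB

|j94 + 120| = √(94² + 120²) = 152.4
|(j94)² + 3.54(j94) + 11.56| = |-8824.4 + j332.76| = 8831
|L(j94)| = 6.86 × 152.4 / 8831 = 0.11842
20 log₁₀(0.11842) = -18.53 dB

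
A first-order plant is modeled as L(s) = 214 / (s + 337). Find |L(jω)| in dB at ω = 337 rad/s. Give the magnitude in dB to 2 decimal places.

-6.95 dB

|j337 + 337| = √(337² + 337²) = 476.6
|L(j337)| = 214 / 476.6 = 0.44902
20 log₁₀(0.44902) = -6.955 dB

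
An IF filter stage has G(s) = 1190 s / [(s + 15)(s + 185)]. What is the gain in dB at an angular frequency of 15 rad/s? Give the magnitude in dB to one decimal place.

13.1 dB

|j15| = 15
|j15 + 15| = √(15² + 15²) = 21.21
|j15 + 185| = √(15² + 185²) = 185.6
|G(j15)| = 1190 × 15 / (21.21 × 185.6) = 4.5335
20 log₁₀(4.5335) = 13.13 dB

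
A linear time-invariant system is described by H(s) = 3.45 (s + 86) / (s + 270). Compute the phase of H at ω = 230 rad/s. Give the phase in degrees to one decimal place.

29.1°

∠(j230 + 86) = arctan(230/86) = 69.50°
∠(j230 + 270) = arctan(230/270) = 40.43°
∠H(j230) = 69.50° − 40.43° = 29.07°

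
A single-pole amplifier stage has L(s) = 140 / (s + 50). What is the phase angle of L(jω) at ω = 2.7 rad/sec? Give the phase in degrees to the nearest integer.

∠(j2.7 + 50) = arctan(2.7/50) = 3.09°
∠L(j2.7) = −3.09° = -3.09°

-3 deg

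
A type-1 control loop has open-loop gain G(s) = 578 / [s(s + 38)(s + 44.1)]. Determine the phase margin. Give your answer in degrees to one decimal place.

89.0°

Gain crossover: |G(jω)| = 1 at ω ≈ 0.345 rad/s.
∠G(j0.345) = −90° − arctan(0.345/38) − arctan(0.345/44.1) ≈ -90.97°
PM = 180° + (-90.97°) = 89.03°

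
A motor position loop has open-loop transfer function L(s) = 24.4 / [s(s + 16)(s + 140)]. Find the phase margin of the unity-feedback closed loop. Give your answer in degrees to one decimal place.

90.0 deg

Gain crossover: |L(jω)| = 1 at ω ≈ 0.0109 rad/s.
∠L(j0.0109) = −90° − arctan(0.0109/16) − arctan(0.0109/140) ≈ -90.04°
PM = 180° + (-90.04°) = 89.96°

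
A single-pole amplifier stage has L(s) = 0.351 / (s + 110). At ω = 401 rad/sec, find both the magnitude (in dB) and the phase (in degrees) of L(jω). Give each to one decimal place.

|j401 + 110| = √(401² + 110²) = 415.8
|L(j401)| = 0.351 / 415.8 = 0.00084413
20 log₁₀(0.00084413) = -61.47 dB
∠(j401 + 110) = arctan(401/110) = 74.66°
∠L(j401) = −74.66° = -74.66°

|L| = -61.5 dB, ∠L = -74.7°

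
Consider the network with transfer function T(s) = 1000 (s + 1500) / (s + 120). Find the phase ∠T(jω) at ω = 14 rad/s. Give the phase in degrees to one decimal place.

∠(j14 + 1500) = arctan(14/1500) = 0.53°
∠(j14 + 120) = arctan(14/120) = 6.65°
∠T(j14) = 0.53° − 6.65° = -6.12°

-6.1°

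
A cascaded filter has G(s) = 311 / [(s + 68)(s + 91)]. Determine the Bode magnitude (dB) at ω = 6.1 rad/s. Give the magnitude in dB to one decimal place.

-26.0 dB

|j6.1 + 68| = √(6.1² + 68²) = 68.27
|j6.1 + 91| = √(6.1² + 91²) = 91.2
|G(j6.1)| = 311 / (68.27 × 91.2) = 0.049945
20 log₁₀(0.049945) = -26.03 dB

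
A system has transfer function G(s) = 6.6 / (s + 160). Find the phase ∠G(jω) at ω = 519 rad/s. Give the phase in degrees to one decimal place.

∠(j519 + 160) = arctan(519/160) = 72.87°
∠G(j519) = −72.87° = -72.87°

-72.9°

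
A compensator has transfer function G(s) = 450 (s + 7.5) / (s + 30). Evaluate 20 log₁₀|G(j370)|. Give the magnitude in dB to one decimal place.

53.0 dB

|j370 + 7.5| = √(370² + 7.5²) = 370.1
|j370 + 30| = √(370² + 30²) = 371.2
|G(j370)| = 450 × 370.1 / 371.2 = 448.62
20 log₁₀(448.62) = 53.04 dB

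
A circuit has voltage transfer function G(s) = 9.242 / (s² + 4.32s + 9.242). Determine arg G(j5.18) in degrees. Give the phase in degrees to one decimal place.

∠[(j5.18)² + 4.32(j5.18) + 9.242] = ∠[-17.59 + j22.378] = 128.17°
∠G(j5.18) = −128.17° = -128.17°

-128.2°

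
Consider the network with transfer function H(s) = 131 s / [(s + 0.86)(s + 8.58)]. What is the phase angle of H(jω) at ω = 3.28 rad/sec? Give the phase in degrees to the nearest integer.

∠(j3.28) = 90.00°
∠(j3.28 + 0.86) = arctan(3.28/0.86) = 75.31°
∠(j3.28 + 8.58) = arctan(3.28/8.58) = 20.92°
∠H(j3.28) = 90.00° − (75.31° + 20.92°) = -6.23°

-6 deg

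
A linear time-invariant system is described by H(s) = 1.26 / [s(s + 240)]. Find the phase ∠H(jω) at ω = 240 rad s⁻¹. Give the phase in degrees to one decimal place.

∠(j240 + 240) = arctan(240/240) = 45.00°
∠(j240) = 90.00°
∠H(j240) = − (45.00° + 90.00°) = -135.00°

-135.0°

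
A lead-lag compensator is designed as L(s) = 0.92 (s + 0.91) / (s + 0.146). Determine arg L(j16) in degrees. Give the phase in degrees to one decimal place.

∠(j16 + 0.91) = arctan(16/0.91) = 86.74°
∠(j16 + 0.146) = arctan(16/0.146) = 89.48°
∠L(j16) = 86.74° − 89.48° = -2.73°

-2.7 deg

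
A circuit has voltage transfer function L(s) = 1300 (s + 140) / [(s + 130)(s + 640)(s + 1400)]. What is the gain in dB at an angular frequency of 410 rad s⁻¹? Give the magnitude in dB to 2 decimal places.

|j410 + 140| = √(410² + 140²) = 433.2
|j410 + 130| = √(410² + 130²) = 430.1
|j410 + 640| = √(410² + 640²) = 760.1
|j410 + 1400| = √(410² + 1400²) = 1459
|L(j410)| = 1300 × 433.2 / (430.1 × 760.1 × 1459) = 0.001181
20 log₁₀(0.001181) = -58.555 dB

-58.56 dB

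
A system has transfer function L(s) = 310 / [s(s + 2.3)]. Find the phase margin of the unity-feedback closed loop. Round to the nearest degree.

7°

Gain crossover: |L(jω)| = 1 at ω ≈ 17.5 rad/s.
∠L(j17.5) = −90° − arctan(17.5/2.3) ≈ -172.53°
PM = 180° + (-172.53°) = 7.47°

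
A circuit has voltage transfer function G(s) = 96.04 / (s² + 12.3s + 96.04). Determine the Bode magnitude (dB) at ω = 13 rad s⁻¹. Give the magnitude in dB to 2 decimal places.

-5.25 dB

|(j13)² + 12.3(j13) + 96.04| = |-72.96 + j159.9| = 175.8
|G(j13)| = 96.04 / 175.8 = 0.54643
20 log₁₀(0.54643) = -5.249 dB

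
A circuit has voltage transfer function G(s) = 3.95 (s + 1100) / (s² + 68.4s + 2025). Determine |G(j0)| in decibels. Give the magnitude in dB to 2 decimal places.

G(0) = 3.95 × 1100 / 2025 = 2.1457
20 log₁₀(2.1457) = 6.631 dB

6.63 dB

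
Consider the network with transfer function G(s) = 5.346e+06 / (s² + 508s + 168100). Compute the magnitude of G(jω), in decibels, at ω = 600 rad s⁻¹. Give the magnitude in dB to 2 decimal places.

|(j600)² + 508(j600) + 168100| = |-1.919e+05 + j3.048e+05| = 3.602e+05
|G(j600)| = 5.346e+06 / 3.602e+05 = 14.843
20 log₁₀(14.843) = 23.430 dB

23.43 dB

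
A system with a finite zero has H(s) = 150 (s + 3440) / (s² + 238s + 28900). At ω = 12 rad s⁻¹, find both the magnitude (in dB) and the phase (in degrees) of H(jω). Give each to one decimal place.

|H| = 25.0 dB, ∠H = -5.5°

|j12 + 3440| = √(12² + 3440²) = 3440
|(j12)² + 238(j12) + 28900| = |28756 + j2856| = 2.89e+04
|H(j12)| = 150 × 3440 / 2.89e+04 = 17.856
20 log₁₀(17.856) = 25.04 dB
∠(j12 + 3440) = arctan(12/3440) = 0.20°
∠[(j12)² + 238(j12) + 28900] = ∠[28756 + j2856] = 5.67°
∠H(j12) = 0.20° − 5.67° = -5.47°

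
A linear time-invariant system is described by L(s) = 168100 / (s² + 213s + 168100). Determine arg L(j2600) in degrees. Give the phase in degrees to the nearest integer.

∠[(j2600)² + 213(j2600) + 168100] = ∠[-6.5919e+06 + j5.538e+05] = 175.20°
∠L(j2600) = −175.20° = -175.20°

-175°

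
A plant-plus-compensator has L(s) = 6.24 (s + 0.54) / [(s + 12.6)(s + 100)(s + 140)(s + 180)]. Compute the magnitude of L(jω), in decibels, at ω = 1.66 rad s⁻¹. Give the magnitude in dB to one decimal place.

|j1.66 + 0.54| = √(1.66² + 0.54²) = 1.746
|j1.66 + 12.6| = √(1.66² + 12.6²) = 12.71
|j1.66 + 100| = √(1.66² + 100²) = 100
|j1.66 + 140| = √(1.66² + 140²) = 140
|j1.66 + 180| = √(1.66² + 180²) = 180
|L(j1.66)| = 6.24 × 1.746 / (12.71 × 100 × 140 × 180) = 3.4003e-07
20 log₁₀(3.4003e-07) = -129.37 dB

-129.4 dB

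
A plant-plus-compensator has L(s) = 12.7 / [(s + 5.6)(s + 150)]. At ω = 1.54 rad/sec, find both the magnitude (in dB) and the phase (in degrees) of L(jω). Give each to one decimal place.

|j1.54 + 5.6| = √(1.54² + 5.6²) = 5.808
|j1.54 + 150| = √(1.54² + 150²) = 150
|L(j1.54)| = 12.7 / (5.808 × 150) = 0.014577
20 log₁₀(0.014577) = -36.73 dB
∠(j1.54 + 5.6) = arctan(1.54/5.6) = 15.38°
∠(j1.54 + 150) = arctan(1.54/150) = 0.59°
∠L(j1.54) = − (15.38° + 0.59°) = -15.96°

|L| = -36.7 dB, ∠L = -16.0 deg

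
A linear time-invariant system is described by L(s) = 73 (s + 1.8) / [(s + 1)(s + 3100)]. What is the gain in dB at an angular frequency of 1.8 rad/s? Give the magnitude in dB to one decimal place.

|j1.8 + 1.8| = √(1.8² + 1.8²) = 2.546
|j1.8 + 1| = √(1.8² + 1²) = 2.059
|j1.8 + 3100| = √(1.8² + 3100²) = 3100
|L(j1.8)| = 73 × 2.546 / (2.059 × 3100) = 0.029112
20 log₁₀(0.029112) = -30.72 dB

-30.7 dB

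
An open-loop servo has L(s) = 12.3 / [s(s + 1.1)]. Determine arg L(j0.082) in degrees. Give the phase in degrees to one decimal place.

-94.3 deg

∠(j0.082 + 1.1) = arctan(0.082/1.1) = 4.26°
∠(j0.082) = 90.00°
∠L(j0.082) = − (4.26° + 90.00°) = -94.26°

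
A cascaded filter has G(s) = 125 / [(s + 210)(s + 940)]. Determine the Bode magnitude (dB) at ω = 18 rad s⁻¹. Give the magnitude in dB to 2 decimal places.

-64.00 dB

|j18 + 210| = √(18² + 210²) = 210.8
|j18 + 940| = √(18² + 940²) = 940.2
|G(j18)| = 125 / (210.8 × 940.2) = 0.0006308
20 log₁₀(0.0006308) = -64.002 dB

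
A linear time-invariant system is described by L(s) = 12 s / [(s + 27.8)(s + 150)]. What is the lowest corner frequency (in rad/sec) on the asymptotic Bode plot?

27.8 rad/sec

Break frequencies occur at each pole and zero magnitude: 27.8 rad/sec, 150 rad/sec.
The lowest is 27.8 rad/sec.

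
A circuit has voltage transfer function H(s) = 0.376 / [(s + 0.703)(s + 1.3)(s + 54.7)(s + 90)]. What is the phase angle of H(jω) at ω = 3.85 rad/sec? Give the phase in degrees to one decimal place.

-157.5°

∠(j3.85 + 0.703) = arctan(3.85/0.703) = 79.65°
∠(j3.85 + 1.3) = arctan(3.85/1.3) = 71.34°
∠(j3.85 + 54.7) = arctan(3.85/54.7) = 4.03°
∠(j3.85 + 90) = arctan(3.85/90) = 2.45°
∠H(j3.85) = − (79.65° + 71.34° + 4.03° + 2.45°) = -157.47°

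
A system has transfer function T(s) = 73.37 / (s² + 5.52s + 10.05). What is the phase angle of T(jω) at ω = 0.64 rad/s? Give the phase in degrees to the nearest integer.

-20°

∠[(j0.64)² + 5.52(j0.64) + 10.05] = ∠[9.6404 + j3.5328] = 20.13°
∠T(j0.64) = −20.13° = -20.13°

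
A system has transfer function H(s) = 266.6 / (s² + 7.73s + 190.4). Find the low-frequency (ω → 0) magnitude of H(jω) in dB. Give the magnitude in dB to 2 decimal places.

H(0) = 266.6 / 190.4 = 1.4002
20 log₁₀(1.4002) = 2.924 dB

2.92 dB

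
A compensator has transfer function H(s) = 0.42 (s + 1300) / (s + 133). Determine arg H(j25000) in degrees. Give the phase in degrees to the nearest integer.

-3°

∠(j25000 + 1300) = arctan(25000/1300) = 87.02°
∠(j25000 + 133) = arctan(25000/133) = 89.70°
∠H(j25000) = 87.02° − 89.70° = -2.67°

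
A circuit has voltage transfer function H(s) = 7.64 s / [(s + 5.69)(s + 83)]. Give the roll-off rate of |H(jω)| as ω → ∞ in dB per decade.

With 1 zero and 2 poles, the high-frequency asymptotic slope is 20 × (1 − 2) = -20 dB/decade.

-20 dB/decade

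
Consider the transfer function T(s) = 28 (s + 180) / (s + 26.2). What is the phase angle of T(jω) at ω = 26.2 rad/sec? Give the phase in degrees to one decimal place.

∠(j26.2 + 180) = arctan(26.2/180) = 8.28°
∠(j26.2 + 26.2) = arctan(26.2/26.2) = 45.00°
∠T(j26.2) = 8.28° − 45.00° = -36.72°

-36.7°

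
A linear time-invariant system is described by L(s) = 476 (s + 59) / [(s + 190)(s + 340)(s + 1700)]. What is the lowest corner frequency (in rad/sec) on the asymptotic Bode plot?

59 rad/sec

Break frequencies occur at each pole and zero magnitude: 59 rad/sec, 190 rad/sec, 340 rad/sec, 1700 rad/sec.
The lowest is 59 rad/sec.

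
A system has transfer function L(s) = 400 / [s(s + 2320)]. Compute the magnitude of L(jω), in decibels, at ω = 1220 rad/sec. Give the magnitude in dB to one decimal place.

|j1220 + 2320| = √(1220² + 2320²) = 2621
|j1220| = 1220
|L(j1220)| = 400 / (2621 × 1220) = 0.00012508
20 log₁₀(0.00012508) = -78.06 dB

-78.1 dB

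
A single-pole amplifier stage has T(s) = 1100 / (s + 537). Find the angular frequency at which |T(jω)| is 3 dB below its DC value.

537 rad/sec

For a single-pole low-pass, the −3 dB point is at the pole: ω = 537 rad/sec.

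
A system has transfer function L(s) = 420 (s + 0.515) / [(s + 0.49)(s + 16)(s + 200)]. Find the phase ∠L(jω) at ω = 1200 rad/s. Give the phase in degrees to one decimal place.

∠(j1200 + 0.515) = arctan(1200/0.515) = 89.98°
∠(j1200 + 0.49) = arctan(1200/0.49) = 89.98°
∠(j1200 + 16) = arctan(1200/16) = 89.24°
∠(j1200 + 200) = arctan(1200/200) = 80.54°
∠L(j1200) = 89.98° − (89.98° + 89.24° + 80.54°) = -169.77°

-169.8°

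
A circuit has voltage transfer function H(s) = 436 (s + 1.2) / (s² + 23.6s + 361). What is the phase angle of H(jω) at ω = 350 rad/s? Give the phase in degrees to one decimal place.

∠(j350 + 1.2) = arctan(350/1.2) = 89.80°
∠[(j350)² + 23.6(j350) + 361] = ∠[-1.2214e+05 + j8260] = 176.13°
∠H(j350) = 89.80° − 176.13° = -86.33°

-86.3°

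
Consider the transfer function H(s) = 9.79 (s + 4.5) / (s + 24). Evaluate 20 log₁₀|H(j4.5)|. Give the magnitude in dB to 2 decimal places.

8.14 dB

|j4.5 + 4.5| = √(4.5² + 4.5²) = 6.364
|j4.5 + 24| = √(4.5² + 24²) = 24.42
|H(j4.5)| = 9.79 × 6.364 / 24.42 = 2.5515
20 log₁₀(2.5515) = 8.136 dB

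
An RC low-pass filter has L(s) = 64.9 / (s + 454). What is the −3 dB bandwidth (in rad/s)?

For a single-pole low-pass, the −3 dB point is at the pole: ω = 454 rad/s.

454 rad/s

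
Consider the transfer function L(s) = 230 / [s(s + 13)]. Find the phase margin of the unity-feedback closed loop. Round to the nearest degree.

46 deg

Gain crossover: |L(jω)| = 1 at ω ≈ 12.7 rad/s.
∠L(j12.7) = −90° − arctan(12.7/13) ≈ -134.26°
PM = 180° + (-134.26°) = 45.74°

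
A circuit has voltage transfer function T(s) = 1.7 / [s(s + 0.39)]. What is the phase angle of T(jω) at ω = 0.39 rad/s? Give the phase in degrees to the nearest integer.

-135 deg

∠(j0.39 + 0.39) = arctan(0.39/0.39) = 45.00°
∠(j0.39) = 90.00°
∠T(j0.39) = − (45.00° + 90.00°) = -135.00°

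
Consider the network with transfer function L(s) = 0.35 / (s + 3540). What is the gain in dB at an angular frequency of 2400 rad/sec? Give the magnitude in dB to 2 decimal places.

-81.74 dB

|j2400 + 3540| = √(2400² + 3540²) = 4277
|L(j2400)| = 0.35 / 4277 = 8.1836e-05
20 log₁₀(8.1836e-05) = -81.741 dB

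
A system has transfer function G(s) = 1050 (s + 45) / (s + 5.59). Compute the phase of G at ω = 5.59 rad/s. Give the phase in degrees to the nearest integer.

∠(j5.59 + 45) = arctan(5.59/45) = 7.08°
∠(j5.59 + 5.59) = arctan(5.59/5.59) = 45.00°
∠G(j5.59) = 7.08° − 45.00° = -37.92°

-38°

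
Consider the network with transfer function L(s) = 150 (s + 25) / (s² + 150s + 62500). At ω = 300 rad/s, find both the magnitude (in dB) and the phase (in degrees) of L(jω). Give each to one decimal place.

|L| = -1.3 dB, ∠L = -36.2°

|j300 + 25| = √(300² + 25²) = 301
|(j300)² + 150(j300) + 62500| = |-27500 + j45000| = 5.274e+04
|L(j300)| = 150 × 301 / 5.274e+04 = 0.85624
20 log₁₀(0.85624) = -1.35 dB
∠(j300 + 25) = arctan(300/25) = 85.24°
∠[(j300)² + 150(j300) + 62500] = ∠[-27500 + j45000] = 121.43°
∠L(j300) = 85.24° − 121.43° = -36.19°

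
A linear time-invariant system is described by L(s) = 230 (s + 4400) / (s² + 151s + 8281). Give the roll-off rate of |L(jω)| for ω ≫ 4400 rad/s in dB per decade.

With 1 zero and 2 poles, the high-frequency asymptotic slope is 20 × (1 − 2) = -20 dB/decade.

-20 dB/decade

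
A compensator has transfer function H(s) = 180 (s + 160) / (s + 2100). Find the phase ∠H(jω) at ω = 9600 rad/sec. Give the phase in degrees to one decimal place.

11.4°

∠(j9600 + 160) = arctan(9600/160) = 89.05°
∠(j9600 + 2100) = arctan(9600/2100) = 77.66°
∠H(j9600) = 89.05° − 77.66° = 11.38°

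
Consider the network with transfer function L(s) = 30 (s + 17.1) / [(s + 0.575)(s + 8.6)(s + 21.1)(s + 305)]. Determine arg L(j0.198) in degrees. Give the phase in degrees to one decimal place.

∠(j0.198 + 17.1) = arctan(0.198/17.1) = 0.66°
∠(j0.198 + 0.575) = arctan(0.198/0.575) = 19.00°
∠(j0.198 + 8.6) = arctan(0.198/8.6) = 1.32°
∠(j0.198 + 21.1) = arctan(0.198/21.1) = 0.54°
∠(j0.198 + 305) = arctan(0.198/305) = 0.04°
∠L(j0.198) = 0.66° − (19.00° + 1.32° + 0.54° + 0.04°) = -20.23°

-20.2°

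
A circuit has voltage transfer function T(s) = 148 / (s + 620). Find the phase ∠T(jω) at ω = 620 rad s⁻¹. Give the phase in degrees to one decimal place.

∠(j620 + 620) = arctan(620/620) = 45.00°
∠T(j620) = −45.00° = -45.00°

-45.0°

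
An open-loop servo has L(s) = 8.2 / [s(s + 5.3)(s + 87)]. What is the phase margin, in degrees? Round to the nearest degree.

90°

Gain crossover: |L(jω)| = 1 at ω ≈ 0.0178 rad s⁻¹.
∠L(j0.0178) = −90° − arctan(0.0178/5.3) − arctan(0.0178/87) ≈ -90.20°
PM = 180° + (-90.20°) = 89.80°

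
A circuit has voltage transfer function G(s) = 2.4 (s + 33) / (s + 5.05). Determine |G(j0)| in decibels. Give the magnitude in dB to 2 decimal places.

G(0) = 2.4 × 33 / 5.05 = 15.683
20 log₁₀(15.683) = 23.909 dB

23.91 dB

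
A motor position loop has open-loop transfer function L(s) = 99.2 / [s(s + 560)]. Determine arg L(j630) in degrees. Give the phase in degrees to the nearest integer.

-138 deg

∠(j630 + 560) = arctan(630/560) = 48.37°
∠(j630) = 90.00°
∠L(j630) = − (48.37° + 90.00°) = -138.37°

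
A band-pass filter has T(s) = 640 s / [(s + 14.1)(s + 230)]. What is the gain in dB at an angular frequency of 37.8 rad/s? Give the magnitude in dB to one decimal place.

|j37.8| = 37.8
|j37.8 + 14.1| = √(37.8² + 14.1²) = 40.34
|j37.8 + 230| = √(37.8² + 230²) = 233.1
|T(j37.8)| = 640 × 37.8 / (40.34 × 233.1) = 2.5726
20 log₁₀(2.5726) = 8.21 dB

8.2 dB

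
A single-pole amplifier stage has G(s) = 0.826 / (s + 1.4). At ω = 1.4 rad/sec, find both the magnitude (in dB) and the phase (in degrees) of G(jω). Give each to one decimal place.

|j1.4 + 1.4| = √(1.4² + 1.4²) = 1.98
|G(j1.4)| = 0.826 / 1.98 = 0.41719
20 log₁₀(0.41719) = -7.59 dB
∠(j1.4 + 1.4) = arctan(1.4/1.4) = 45.00°
∠G(j1.4) = −45.00° = -45.00°

|G| = -7.6 dB, ∠G = -45.0°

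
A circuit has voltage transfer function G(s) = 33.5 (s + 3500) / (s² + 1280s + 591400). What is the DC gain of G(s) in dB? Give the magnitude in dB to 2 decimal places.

-14.06 dB

G(0) = 33.5 × 3500 / 591400 = 0.19826
20 log₁₀(0.19826) = -14.055 dB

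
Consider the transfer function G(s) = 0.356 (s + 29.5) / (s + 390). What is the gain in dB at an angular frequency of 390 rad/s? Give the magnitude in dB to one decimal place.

-12.0 dB

|j390 + 29.5| = √(390² + 29.5²) = 391.1
|j390 + 390| = √(390² + 390²) = 551.5
|G(j390)| = 0.356 × 391.1 / 551.5 = 0.25245
20 log₁₀(0.25245) = -11.96 dB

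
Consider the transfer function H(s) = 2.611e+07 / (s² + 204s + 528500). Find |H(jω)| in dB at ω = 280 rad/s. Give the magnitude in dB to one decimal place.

|(j280)² + 204(j280) + 528500| = |4.501e+05 + j57120| = 4.537e+05
|H(j280)| = 2.611e+07 / 4.537e+05 = 57.548
20 log₁₀(57.548) = 35.20 dB

35.2 dB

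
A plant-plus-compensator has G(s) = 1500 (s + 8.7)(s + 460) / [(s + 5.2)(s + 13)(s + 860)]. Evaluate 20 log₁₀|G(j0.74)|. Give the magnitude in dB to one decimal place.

40.2 dB

|j0.74 + 8.7| = √(0.74² + 8.7²) = 8.731
|j0.74 + 460| = √(0.74² + 460²) = 460
|j0.74 + 5.2| = √(0.74² + 5.2²) = 5.252
|j0.74 + 13| = √(0.74² + 13²) = 13.02
|j0.74 + 860| = √(0.74² + 860²) = 860
|G(j0.74)| = 1500 × 8.731 × 460 / (5.252 × 13.02 × 860) = 102.43
20 log₁₀(102.43) = 40.21 dB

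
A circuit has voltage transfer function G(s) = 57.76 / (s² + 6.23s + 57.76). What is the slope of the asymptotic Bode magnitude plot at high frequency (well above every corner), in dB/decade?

With 0 zeros and 2 poles, the high-frequency asymptotic slope is 20 × (0 − 2) = -40 dB/decade.

-40 dB/decade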